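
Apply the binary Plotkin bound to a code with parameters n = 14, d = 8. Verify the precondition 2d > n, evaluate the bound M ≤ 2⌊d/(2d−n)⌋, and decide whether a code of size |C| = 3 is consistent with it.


Plotkin bound M ≤ 8; given |C| = 3 ≤ bound (satisfied).

Check applicability: 2d = 16, n = 14.
2d − n = 2 > 0, so Plotkin applies.
Compute d/(2d−n) = 8/2 ≈ 4.0000.
⌊d/(2d−n)⌋ = 4.
Plotkin bound: M ≤ 2·4 = 8.
Given |C| = 3, check: satisfied.
This |C| is below the Plotkin bound.


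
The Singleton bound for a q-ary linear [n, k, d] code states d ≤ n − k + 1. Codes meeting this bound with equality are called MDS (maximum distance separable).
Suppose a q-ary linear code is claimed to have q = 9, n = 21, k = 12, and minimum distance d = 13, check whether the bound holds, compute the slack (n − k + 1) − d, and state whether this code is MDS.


Singleton RHS = n − k + 1 = 10, slack = -3, bound violated (no such code; not MDS).

Singleton bound: d ≤ n − k + 1.
Here n = 21, k = 12, so n − k + 1 = 10.
Given d = 13, check d ≤ 10: NO.
Slack = (n − k + 1) − d = -3.
The slack is negative: d = 13 exceeds n − k + 1 = 10 by 3, so the Singleton bound is violated and no linear [21, 12, 13]_9 code can exist. In particular it is not MDS (MDS requires d = n − k + 1 exactly).
Description: the claimed parameters are [21, 12, 13]_9; such a code would be impossible (violates the Singleton bound).


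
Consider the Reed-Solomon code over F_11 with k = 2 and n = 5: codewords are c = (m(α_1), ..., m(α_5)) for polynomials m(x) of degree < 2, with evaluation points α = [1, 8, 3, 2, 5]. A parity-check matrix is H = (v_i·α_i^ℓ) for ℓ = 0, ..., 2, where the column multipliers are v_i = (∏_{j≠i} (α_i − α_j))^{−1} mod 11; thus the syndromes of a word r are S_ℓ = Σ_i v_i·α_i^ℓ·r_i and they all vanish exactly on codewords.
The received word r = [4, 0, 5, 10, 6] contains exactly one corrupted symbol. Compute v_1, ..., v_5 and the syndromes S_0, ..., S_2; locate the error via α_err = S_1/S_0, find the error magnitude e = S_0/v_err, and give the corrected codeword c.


S = (3, 2, 5), error at position 2, error magnitude e = 9, c = [4, 2, 5, 10, 6].

Step 1: column multipliers v_i = (∏_{j≠i}(α_i − α_j))^{−1} mod 11.
  i = 1 (α = 1): (1−8)(1−3)(1−2)(1−5) = (−7)·(−2)·(−1)·(−4) = 56 ≡ 1, so v_1 = 1^{−1} = 1 (mod 11).
  i = 2 (α = 8): (8−1)(8−3)(8−2)(8−5) = 7·5·6·3 = 630 ≡ 3, so v_2 = 3^{−1} = 4 (mod 11).
  i = 3 (α = 3): (3−1)(3−8)(3−2)(3−5) = 2·(−5)·1·(−2) = 20 ≡ 9, so v_3 = 9^{−1} = 5 (mod 11).
  i = 4 (α = 2): (2−1)(2−8)(2−3)(2−5) = 1·(−6)·(−1)·(−3) = −18 ≡ 4, so v_4 = 4^{−1} = 3 (mod 11).
  i = 5 (α = 5): (5−1)(5−8)(5−3)(5−2) = 4·(−3)·2·3 = −72 ≡ 5, so v_5 = 5^{−1} = 9 (mod 11).
  v = [1, 4, 5, 3, 9].
Step 2: syndromes of r = [4, 0, 5, 10, 6] (all sums mod 11).
  S_0 = Σ v_i r_i = 1·4 + 4·0 + 5·5 + 3·10 + 9·6 = 113 ≡ 3.
  S_1 = Σ v_i α_i r_i = 1·1·4 + 4·8·0 + 5·3·5 + 3·2·10 + 9·5·6 = 409 ≡ 2.
  α_i^2 mod 11 = [1, 9, 9, 4, 3].
  S_2 = Σ v_i α_i^2 r_i = 1·1·4 + 4·9·0 + 5·9·5 + 3·4·10 + 9·3·6 = 511 ≡ 5.
  S = (3, 2, 5) ≠ 0, so r is not a codeword (an error is present).
Step 3: locate the error. For a single error e at position i, S_ℓ = v_i·e·α_i^ℓ, so α_err = S_1/S_0.
  S_0^{−1} = 3^{−1} = 4 (mod 11), so α_err = 2·4 = 8 ≡ 8 = α_2. Error position i = 2.
  Consistency check: S_2/S_1 = 5·6 = 30 ≡ 8 = α_err ✓ (single-error assumption holds).
Step 4: error magnitude e = S_0/v_2 = S_0·∏_{j≠2}(α_2 − α_j) = 3·3 = 9 ≡ 9 (mod 11).
Step 5: correct position 2: c_2 = r_2 − e = 0 − 9 ≡ 2 (mod 11). Hence c = [4, 2, 5, 10, 6].
  Check: interpolating c through the α_i gives m(x) = 9 + 6·x (degree < 2) with m(α_i) = c_i for every i, so c is indeed a codeword.


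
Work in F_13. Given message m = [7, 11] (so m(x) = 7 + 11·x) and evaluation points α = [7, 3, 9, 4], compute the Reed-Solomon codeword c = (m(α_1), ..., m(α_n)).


c = [6, 1, 2, 12]

Message polynomial: m(x) = 7 + 11·x (mod 13).
For each evaluation point α_i, compute m(α_i) mod 13:
  α_1 = 7: Horner steps 11 → 6, so m(7) = 6.
  α_2 = 3: Horner steps 11 → 1, so m(3) = 1.
  α_3 = 9: Horner steps 11 → 2, so m(9) = 2.
  α_4 = 4: Horner steps 11 → 12, so m(4) = 12.
Codeword c = [6, 1, 2, 12] ∈ F_13^4.


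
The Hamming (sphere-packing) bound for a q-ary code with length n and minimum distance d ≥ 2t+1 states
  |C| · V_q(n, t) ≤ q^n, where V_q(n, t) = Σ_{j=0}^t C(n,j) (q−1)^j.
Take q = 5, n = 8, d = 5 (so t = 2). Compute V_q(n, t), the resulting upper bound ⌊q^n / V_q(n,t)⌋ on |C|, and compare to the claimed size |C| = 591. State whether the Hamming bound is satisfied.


V_q(n, t) = 481, q^n = 390625, Hamming bound = 812, |C| = 591 ≤ bound (satisfied).

Step 1: Compute V_q(n, t) = Σ_{j=0}^2 C(n, j) (q−1)^j.
  j = 0: C(8,0)·(4)^0 = 1·1 = 1.
  j = 1: C(8,1)·(4)^1 = 8·4 = 32.
  j = 2: C(8,2)·(4)^2 = 28·16 = 448.
  V_q(n, t) = 1 + 32 + 448 = 481.
Step 2: q^n = 5^8 = 390625.
Step 3: Hamming bound ⌊q^n / V_q(n,t)⌋ = ⌊390625/481⌋ = 812.
Step 4: Compare |C| = 591 to 812: satisfied.
The claimed |C| lies below the Hamming bound.


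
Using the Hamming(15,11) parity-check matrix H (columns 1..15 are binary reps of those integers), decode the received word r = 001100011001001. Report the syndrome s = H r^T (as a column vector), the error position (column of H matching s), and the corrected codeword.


s = (0, 1, 0, 1)^T, error position = 5, corrected codeword c = 001110011001001

Compute s = H r^T mod 2 one row at a time:
  s_1 = 1 + 1 + 0 + 0 + 1 + 0 + 0 + 1 = 4 ≡ 0 (mod 2).
  s_2 = 1 + 0 + 0 + 0 + 1 + 0 + 0 + 1 = 3 ≡ 1 (mod 2).
  s_3 = 0 + 1 + 0 + 0 + 0 + 0 + 0 + 1 = 2 ≡ 0 (mod 2).
  s_4 = 0 + 1 + 0 + 0 + 1 + 0 + 0 + 1 = 3 ≡ 1 (mod 2).
s = (0, 1, 0, 1)^T — this equals column 5 of H (binary 0101), so error is at position 5.
Correct: flip bit 5 of r = 001100011001001 to get c = 001110011001001.


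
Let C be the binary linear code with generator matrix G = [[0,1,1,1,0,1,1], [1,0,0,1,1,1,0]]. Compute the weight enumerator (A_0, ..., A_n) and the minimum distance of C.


Weight distribution: A_0 = 1, A_4 = 1, A_5 = 2. Minimum distance d = 4.

Enumerate all 2^2 = 4 messages m ∈ F_2^2.
For each, compute codeword c = mG in F_2^7, then tally its weight.
  m = 00 → c = 0000000, weight = 0.
  m = 10 → c = 0111011, weight = 5.
  m = 01 → c = 1001110, weight = 4.
  m = 11 → c = 1110101, weight = 5.
Tally weights:
  weight 0: 1 codewords.
  weight 4: 1 codewords.
  weight 5: 2 codewords.
Minimum distance d = smallest w > 0 with A_w > 0 = 4.
Sanity: Σ A_w = 4 = 2^2 = 4 ✓.


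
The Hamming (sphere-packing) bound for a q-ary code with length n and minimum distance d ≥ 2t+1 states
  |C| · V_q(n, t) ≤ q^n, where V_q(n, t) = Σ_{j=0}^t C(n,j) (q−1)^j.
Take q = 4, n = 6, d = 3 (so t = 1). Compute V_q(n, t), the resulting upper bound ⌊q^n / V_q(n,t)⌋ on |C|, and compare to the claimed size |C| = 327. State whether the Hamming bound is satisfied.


V_q(n, t) = 19, q^n = 4096, Hamming bound = 215, |C| = 327 > bound (violated).

Step 1: Compute V_q(n, t) = Σ_{j=0}^1 C(n, j) (q−1)^j.
  j = 0: C(6,0)·(3)^0 = 1·1 = 1.
  j = 1: C(6,1)·(3)^1 = 6·3 = 18.
  V_q(n, t) = 1 + 18 = 19.
Step 2: q^n = 4^6 = 4096.
Step 3: Hamming bound ⌊q^n / V_q(n,t)⌋ = ⌊4096/19⌋ = 215.
Step 4: Compare |C| = 327 to 215: violated.
The claimed |C| lies above the Hamming bound, so no 4-ary code of length 6 with d ≥ 3 can have 327 codewords.


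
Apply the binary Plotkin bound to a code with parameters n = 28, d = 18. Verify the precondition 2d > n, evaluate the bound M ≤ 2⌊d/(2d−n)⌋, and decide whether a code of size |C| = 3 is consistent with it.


Plotkin bound M ≤ 4; given |C| = 3 ≤ bound (satisfied).

Check applicability: 2d = 36, n = 28.
2d − n = 8 > 0, so Plotkin applies.
Compute d/(2d−n) = 18/8 ≈ 2.2500.
⌊d/(2d−n)⌋ = 2.
Plotkin bound: M ≤ 2·2 = 4.
Given |C| = 3, check: satisfied.
This |C| is below the Plotkin bound.


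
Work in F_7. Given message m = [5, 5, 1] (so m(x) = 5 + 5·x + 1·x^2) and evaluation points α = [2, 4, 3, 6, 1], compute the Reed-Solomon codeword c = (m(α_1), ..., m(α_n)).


c = [5, 6, 1, 1, 4]

Message polynomial: m(x) = 5 + 5·x + 1·x^2 (mod 7).
For each evaluation point α_i, compute m(α_i) mod 7:
  α_1 = 2: Horner steps 1 → 0 → 5, so m(2) = 5.
  α_2 = 4: Horner steps 1 → 2 → 6, so m(4) = 6.
  α_3 = 3: Horner steps 1 → 1 → 1, so m(3) = 1.
  α_4 = 6: Horner steps 1 → 4 → 1, so m(6) = 1.
  α_5 = 1: Horner steps 1 → 6 → 4, so m(1) = 4.
Codeword c = [5, 6, 1, 1, 4] ∈ F_7^5.


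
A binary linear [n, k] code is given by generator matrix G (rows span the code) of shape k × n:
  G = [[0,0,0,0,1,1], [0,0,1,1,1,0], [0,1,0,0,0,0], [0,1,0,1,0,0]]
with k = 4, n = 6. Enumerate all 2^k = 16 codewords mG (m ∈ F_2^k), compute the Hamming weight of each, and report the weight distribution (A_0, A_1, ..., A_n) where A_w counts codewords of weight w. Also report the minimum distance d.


Weight distribution: A_0 = 1, A_1 = 2, A_2 = 4, A_3 = 6, A_4 = 3. Minimum distance d = 1.

Enumerate all 2^4 = 16 messages m ∈ F_2^4.
For each, compute codeword c = mG in F_2^6, then tally its weight.
  m = 0000 → c = 000000, weight = 0.
  m = 1000 → c = 000011, weight = 2.
  m = 0100 → c = 001110, weight = 3.
  m = 1100 → c = 001101, weight = 3.
  m = 0010 → c = 010000, weight = 1.
  m = 1010 → c = 010011, weight = 3.
  m = 0110 → c = 011110, weight = 4.
  m = 1110 → c = 011101, weight = 4.
  m = 0001 → c = 010100, weight = 2.
  m = 1001 → c = 010111, weight = 4.
  m = 0101 → c = 011010, weight = 3.
  m = 1101 → c = 011001, weight = 3.
  m = 0011 → c = 000100, weight = 1.
  m = 1011 → c = 000111, weight = 3.
  m = 0111 → c = 001010, weight = 2.
  m = 1111 → c = 001001, weight = 2.
Tally weights:
  weight 0: 1 codewords.
  weight 1: 2 codewords.
  weight 2: 4 codewords.
  weight 3: 6 codewords.
  weight 4: 3 codewords.
Minimum distance d = smallest w > 0 with A_w > 0 = 1.
Sanity: Σ A_w = 16 = 2^4 = 16 ✓.


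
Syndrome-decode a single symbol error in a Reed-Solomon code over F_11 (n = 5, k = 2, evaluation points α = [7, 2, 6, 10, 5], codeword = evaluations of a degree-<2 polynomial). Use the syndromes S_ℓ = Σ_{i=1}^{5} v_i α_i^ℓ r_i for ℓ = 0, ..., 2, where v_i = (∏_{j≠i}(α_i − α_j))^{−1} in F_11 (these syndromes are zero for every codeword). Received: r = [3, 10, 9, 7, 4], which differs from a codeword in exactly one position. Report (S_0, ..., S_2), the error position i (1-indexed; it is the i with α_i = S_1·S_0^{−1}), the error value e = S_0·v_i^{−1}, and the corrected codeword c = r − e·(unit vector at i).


S = (3, 6, 1), error at position 2, error magnitude e = 10, c = [3, 0, 9, 7, 4].

Step 1: column multipliers v_i = (∏_{j≠i}(α_i − α_j))^{−1} mod 11.
  i = 1 (α = 7): (7−2)(7−6)(7−10)(7−5) = 5·1·(−3)·2 = −30 ≡ 3, so v_1 = 3^{−1} = 4 (mod 11).
  i = 2 (α = 2): (2−7)(2−6)(2−10)(2−5) = (−5)·(−4)·(−8)·(−3) = 480 ≡ 7, so v_2 = 7^{−1} = 8 (mod 11).
  i = 3 (α = 6): (6−7)(6−2)(6−10)(6−5) = (−1)·4·(−4)·1 = 16 ≡ 5, so v_3 = 5^{−1} = 9 (mod 11).
  i = 4 (α = 10): (10−7)(10−2)(10−6)(10−5) = 3·8·4·5 = 480 ≡ 7, so v_4 = 7^{−1} = 8 (mod 11).
  i = 5 (α = 5): (5−7)(5−2)(5−6)(5−10) = (−2)·3·(−1)·(−5) = −30 ≡ 3, so v_5 = 3^{−1} = 4 (mod 11).
  v = [4, 8, 9, 8, 4].
Step 2: syndromes of r = [3, 10, 9, 7, 4] (all sums mod 11).
  S_0 = Σ v_i r_i = 4·3 + 8·10 + 9·9 + 8·7 + 4·4 = 245 ≡ 3.
  S_1 = Σ v_i α_i r_i = 4·7·3 + 8·2·10 + 9·6·9 + 8·10·7 + 4·5·4 = 1370 ≡ 6.
  α_i^2 mod 11 = [5, 4, 3, 1, 3].
  S_2 = Σ v_i α_i^2 r_i = 4·5·3 + 8·4·10 + 9·3·9 + 8·1·7 + 4·3·4 = 727 ≡ 1.
  S = (3, 6, 1) ≠ 0, so r is not a codeword (an error is present).
Step 3: locate the error. For a single error e at position i, S_ℓ = v_i·e·α_i^ℓ, so α_err = S_1/S_0.
  S_0^{−1} = 3^{−1} = 4 (mod 11), so α_err = 6·4 = 24 ≡ 2 = α_2. Error position i = 2.
  Consistency check: S_2/S_1 = 1·2 = 2 ≡ 2 = α_err ✓ (single-error assumption holds).
Step 4: error magnitude e = S_0/v_2 = S_0·∏_{j≠2}(α_2 − α_j) = 3·7 = 21 ≡ 10 (mod 11).
Step 5: correct position 2: c_2 = r_2 − e = 10 − 10 ≡ 0 (mod 11). Hence c = [3, 0, 9, 7, 4].
  Check: interpolating c through the α_i gives m(x) = 1 + 5·x (degree < 2) with m(α_i) = c_i for every i, so c is indeed a codeword.


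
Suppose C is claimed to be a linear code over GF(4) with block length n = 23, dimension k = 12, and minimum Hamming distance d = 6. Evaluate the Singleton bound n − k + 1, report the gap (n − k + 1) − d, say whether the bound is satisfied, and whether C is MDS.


Singleton RHS = n − k + 1 = 12, slack = 6, bound satisfied, not MDS.

Singleton bound: d ≤ n − k + 1.
Here n = 23, k = 12, so n − k + 1 = 12.
Given d = 6, check d ≤ 12: YES.
Slack = (n − k + 1) − d = 6.
The code is NOT MDS (slack = 6 > 0).
Description: the claimed parameters are [23, 12, 6]_4; such a code would be non-MDS.


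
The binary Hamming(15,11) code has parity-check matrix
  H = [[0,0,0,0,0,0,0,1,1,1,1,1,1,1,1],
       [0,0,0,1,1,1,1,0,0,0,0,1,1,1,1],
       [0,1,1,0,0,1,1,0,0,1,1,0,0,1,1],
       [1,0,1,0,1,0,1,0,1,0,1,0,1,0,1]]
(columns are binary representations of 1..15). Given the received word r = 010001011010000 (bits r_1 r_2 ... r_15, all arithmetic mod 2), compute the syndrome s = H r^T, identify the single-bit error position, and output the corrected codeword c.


s = (1, 1, 1, 0)^T, error position = 14, corrected codeword c = 010001011010010

Compute s = H r^T mod 2 one row at a time:
  s_1 = 1 + 1 + 0 + 1 + 0 + 0 + 0 + 0 = 3 ≡ 1 (mod 2).
  s_2 = 0 + 0 + 1 + 0 + 0 + 0 + 0 + 0 = 1 ≡ 1 (mod 2).
  s_3 = 1 + 0 + 1 + 0 + 0 + 1 + 0 + 0 = 3 ≡ 1 (mod 2).
  s_4 = 0 + 0 + 0 + 0 + 1 + 1 + 0 + 0 = 2 ≡ 0 (mod 2).
s = (1, 1, 1, 0)^T — this equals column 14 of H (binary 1110), so error is at position 14.
Correct: flip bit 14 of r = 010001011010000 to get c = 010001011010010.


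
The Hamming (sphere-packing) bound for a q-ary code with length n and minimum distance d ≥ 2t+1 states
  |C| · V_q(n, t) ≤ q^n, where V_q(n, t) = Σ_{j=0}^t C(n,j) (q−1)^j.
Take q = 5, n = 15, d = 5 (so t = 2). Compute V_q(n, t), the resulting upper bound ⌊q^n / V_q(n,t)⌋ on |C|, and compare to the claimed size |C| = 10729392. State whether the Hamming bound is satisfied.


V_q(n, t) = 1741, q^n = 30517578125, Hamming bound = 17528764, |C| = 10729392 ≤ bound (satisfied).

Step 1: Compute V_q(n, t) = Σ_{j=0}^2 C(n, j) (q−1)^j.
  j = 0: C(15,0)·(4)^0 = 1·1 = 1.
  j = 1: C(15,1)·(4)^1 = 15·4 = 60.
  j = 2: C(15,2)·(4)^2 = 105·16 = 1680.
  V_q(n, t) = 1 + 60 + 1680 = 1741.
Step 2: q^n = 5^15 = 30517578125.
Step 3: Hamming bound ⌊q^n / V_q(n,t)⌋ = ⌊30517578125/1741⌋ = 17528764.
Step 4: Compare |C| = 10729392 to 17528764: satisfied.
The claimed |C| lies below the Hamming bound.


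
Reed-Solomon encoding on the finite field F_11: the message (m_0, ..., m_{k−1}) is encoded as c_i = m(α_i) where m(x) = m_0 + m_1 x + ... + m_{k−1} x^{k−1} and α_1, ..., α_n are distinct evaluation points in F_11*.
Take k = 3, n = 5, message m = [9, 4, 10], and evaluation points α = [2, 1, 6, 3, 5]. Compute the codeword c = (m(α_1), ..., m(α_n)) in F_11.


c = [2, 1, 8, 1, 4]

Message polynomial: m(x) = 9 + 4·x + 10·x^2 (mod 11).
For each evaluation point α_i, compute m(α_i) mod 11:
  α_1 = 2: Horner steps 10 → 2 → 2, so m(2) = 2.
  α_2 = 1: Horner steps 10 → 3 → 1, so m(1) = 1.
  α_3 = 6: Horner steps 10 → 9 → 8, so m(6) = 8.
  α_4 = 3: Horner steps 10 → 1 → 1, so m(3) = 1.
  α_5 = 5: Horner steps 10 → 10 → 4, so m(5) = 4.
Codeword c = [2, 1, 8, 1, 4] ∈ F_11^5.


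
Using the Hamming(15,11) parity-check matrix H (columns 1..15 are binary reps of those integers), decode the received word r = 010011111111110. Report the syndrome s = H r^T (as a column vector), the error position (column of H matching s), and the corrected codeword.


s = (1, 0, 0, 1)^T, error position = 9, corrected codeword c = 010011110111110

Compute s = H r^T mod 2 one row at a time:
  s_1 = 1 + 1 + 1 + 1 + 1 + 1 + 1 + 0 = 7 ≡ 1 (mod 2).
  s_2 = 0 + 1 + 1 + 1 + 1 + 1 + 1 + 0 = 6 ≡ 0 (mod 2).
  s_3 = 1 + 0 + 1 + 1 + 1 + 1 + 1 + 0 = 6 ≡ 0 (mod 2).
  s_4 = 0 + 0 + 1 + 1 + 1 + 1 + 1 + 0 = 5 ≡ 1 (mod 2).
s = (1, 0, 0, 1)^T — this equals column 9 of H (binary 1001), so error is at position 9.
Correct: flip bit 9 of r = 010011111111110 to get c = 010011110111110.


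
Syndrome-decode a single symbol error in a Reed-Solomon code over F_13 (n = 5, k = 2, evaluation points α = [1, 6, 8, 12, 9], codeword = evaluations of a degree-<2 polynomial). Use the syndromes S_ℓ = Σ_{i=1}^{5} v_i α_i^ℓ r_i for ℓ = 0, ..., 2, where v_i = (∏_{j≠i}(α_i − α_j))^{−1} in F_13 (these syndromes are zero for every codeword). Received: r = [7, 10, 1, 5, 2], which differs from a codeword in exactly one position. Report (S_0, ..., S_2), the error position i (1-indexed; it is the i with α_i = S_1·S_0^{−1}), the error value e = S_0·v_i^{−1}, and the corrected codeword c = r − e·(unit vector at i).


S = (12, 7, 3), error at position 2, error magnitude e = 11, c = [7, 12, 1, 5, 2].

Step 1: column multipliers v_i = (∏_{j≠i}(α_i − α_j))^{−1} mod 13.
  i = 1 (α = 1): (1−6)(1−8)(1−12)(1−9) = (−5)·(−7)·(−11)·(−8) = 3080 ≡ 12, so v_1 = 12^{−1} = 12 (mod 13).
  i = 2 (α = 6): (6−1)(6−8)(6−12)(6−9) = 5·(−2)·(−6)·(−3) = −180 ≡ 2, so v_2 = 2^{−1} = 7 (mod 13).
  i = 3 (α = 8): (8−1)(8−6)(8−12)(8−9) = 7·2·(−4)·(−1) = 56 ≡ 4, so v_3 = 4^{−1} = 10 (mod 13).
  i = 4 (α = 12): (12−1)(12−6)(12−8)(12−9) = 11·6·4·3 = 792 ≡ 12, so v_4 = 12^{−1} = 12 (mod 13).
  i = 5 (α = 9): (9−1)(9−6)(9−8)(9−12) = 8·3·1·(−3) = −72 ≡ 6, so v_5 = 6^{−1} = 11 (mod 13).
  v = [12, 7, 10, 12, 11].
Step 2: syndromes of r = [7, 10, 1, 5, 2] (all sums mod 13).
  S_0 = Σ v_i r_i = 12·7 + 7·10 + 10·1 + 12·5 + 11·2 = 246 ≡ 12.
  S_1 = Σ v_i α_i r_i = 12·1·7 + 7·6·10 + 10·8·1 + 12·12·5 + 11·9·2 = 1502 ≡ 7.
  α_i^2 mod 13 = [1, 10, 12, 1, 3].
  S_2 = Σ v_i α_i^2 r_i = 12·1·7 + 7·10·10 + 10·12·1 + 12·1·5 + 11·3·2 = 1030 ≡ 3.
  S = (12, 7, 3) ≠ 0, so r is not a codeword (an error is present).
Step 3: locate the error. For a single error e at position i, S_ℓ = v_i·e·α_i^ℓ, so α_err = S_1/S_0.
  S_0^{−1} = 12^{−1} = 12 (mod 13), so α_err = 7·12 = 84 ≡ 6 = α_2. Error position i = 2.
  Consistency check: S_2/S_1 = 3·2 = 6 ≡ 6 = α_err ✓ (single-error assumption holds).
Step 4: error magnitude e = S_0/v_2 = S_0·∏_{j≠2}(α_2 − α_j) = 12·2 = 24 ≡ 11 (mod 13).
Step 5: correct position 2: c_2 = r_2 − e = 10 − 11 ≡ 12 (mod 13). Hence c = [7, 12, 1, 5, 2].
  Check: interpolating c through the α_i gives m(x) = 6 + 1·x (degree < 2) with m(α_i) = c_i for every i, so c is indeed a codeword.


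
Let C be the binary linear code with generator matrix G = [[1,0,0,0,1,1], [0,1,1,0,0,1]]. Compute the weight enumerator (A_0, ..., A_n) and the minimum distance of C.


Weight distribution: A_0 = 1, A_3 = 2, A_4 = 1. Minimum distance d = 3.

Enumerate all 2^2 = 4 messages m ∈ F_2^2.
For each, compute codeword c = mG in F_2^6, then tally its weight.
  m = 00 → c = 000000, weight = 0.
  m = 10 → c = 100011, weight = 3.
  m = 01 → c = 011001, weight = 3.
  m = 11 → c = 111010, weight = 4.
Tally weights:
  weight 0: 1 codewords.
  weight 3: 2 codewords.
  weight 4: 1 codewords.
Minimum distance d = smallest w > 0 with A_w > 0 = 3.
Sanity: Σ A_w = 4 = 2^2 = 4 ✓.


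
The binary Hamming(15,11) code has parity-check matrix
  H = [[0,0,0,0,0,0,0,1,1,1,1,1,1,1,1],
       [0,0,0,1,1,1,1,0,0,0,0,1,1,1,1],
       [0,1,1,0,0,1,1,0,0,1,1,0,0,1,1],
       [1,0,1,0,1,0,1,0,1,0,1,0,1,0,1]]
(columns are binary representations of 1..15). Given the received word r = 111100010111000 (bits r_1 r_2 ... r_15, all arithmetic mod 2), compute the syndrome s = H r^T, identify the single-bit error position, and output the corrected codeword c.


s = (0, 0, 0, 1)^T, error position = 1, corrected codeword c = 011100010111000

Compute s = H r^T mod 2 one row at a time:
  s_1 = 1 + 0 + 1 + 1 + 1 + 0 + 0 + 0 = 4 ≡ 0 (mod 2).
  s_2 = 1 + 0 + 0 + 0 + 1 + 0 + 0 + 0 = 2 ≡ 0 (mod 2).
  s_3 = 1 + 1 + 0 + 0 + 1 + 1 + 0 + 0 = 4 ≡ 0 (mod 2).
  s_4 = 1 + 1 + 0 + 0 + 0 + 1 + 0 + 0 = 3 ≡ 1 (mod 2).
s = (0, 0, 0, 1)^T — this equals column 1 of H (binary 0001), so error is at position 1.
Correct: flip bit 1 of r = 111100010111000 to get c = 011100010111000.


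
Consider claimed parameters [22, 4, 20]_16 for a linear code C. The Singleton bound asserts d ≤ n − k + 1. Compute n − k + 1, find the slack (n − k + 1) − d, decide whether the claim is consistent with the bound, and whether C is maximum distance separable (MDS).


Singleton RHS = n − k + 1 = 19, slack = -1, bound violated (no such code; not MDS).

Singleton bound: d ≤ n − k + 1.
Here n = 22, k = 4, so n − k + 1 = 19.
Given d = 20, check d ≤ 19: NO.
Slack = (n − k + 1) − d = -1.
The slack is negative: d = 20 exceeds n − k + 1 = 19 by 1, so the Singleton bound is violated and no linear [22, 4, 20]_16 code can exist. In particular it is not MDS (MDS requires d = n − k + 1 exactly).
Description: the claimed parameters are [22, 4, 20]_16; such a code would be impossible (violates the Singleton bound).


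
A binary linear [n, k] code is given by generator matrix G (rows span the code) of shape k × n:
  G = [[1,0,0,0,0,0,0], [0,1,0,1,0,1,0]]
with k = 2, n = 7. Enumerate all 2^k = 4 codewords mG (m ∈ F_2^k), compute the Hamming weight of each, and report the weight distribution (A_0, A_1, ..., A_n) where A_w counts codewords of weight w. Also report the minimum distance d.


Weight distribution: A_0 = 1, A_1 = 1, A_3 = 1, A_4 = 1. Minimum distance d = 1.

Enumerate all 2^2 = 4 messages m ∈ F_2^2.
For each, compute codeword c = mG in F_2^7, then tally its weight.
  m = 00 → c = 0000000, weight = 0.
  m = 10 → c = 1000000, weight = 1.
  m = 01 → c = 0101010, weight = 3.
  m = 11 → c = 1101010, weight = 4.
Tally weights:
  weight 0: 1 codewords.
  weight 1: 1 codewords.
  weight 3: 1 codewords.
  weight 4: 1 codewords.
Minimum distance d = smallest w > 0 with A_w > 0 = 1.
Sanity: Σ A_w = 4 = 2^2 = 4 ✓.


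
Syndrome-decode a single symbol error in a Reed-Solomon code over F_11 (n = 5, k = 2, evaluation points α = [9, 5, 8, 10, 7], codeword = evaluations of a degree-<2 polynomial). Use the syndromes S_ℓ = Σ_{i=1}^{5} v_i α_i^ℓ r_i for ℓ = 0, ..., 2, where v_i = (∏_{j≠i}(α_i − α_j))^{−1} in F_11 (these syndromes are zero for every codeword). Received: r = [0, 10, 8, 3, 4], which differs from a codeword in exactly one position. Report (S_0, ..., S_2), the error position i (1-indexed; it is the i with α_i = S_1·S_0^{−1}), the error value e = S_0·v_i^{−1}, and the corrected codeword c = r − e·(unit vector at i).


S = (1, 7, 5), error at position 5, error magnitude e = 10, c = [0, 10, 8, 3, 5].

Step 1: column multipliers v_i = (∏_{j≠i}(α_i − α_j))^{−1} mod 11.
  i = 1 (α = 9): (9−5)(9−8)(9−10)(9−7) = 4·1·(−1)·2 = −8 ≡ 3, so v_1 = 3^{−1} = 4 (mod 11).
  i = 2 (α = 5): (5−9)(5−8)(5−10)(5−7) = (−4)·(−3)·(−5)·(−2) = 120 ≡ 10, so v_2 = 10^{−1} = 10 (mod 11).
  i = 3 (α = 8): (8−9)(8−5)(8−10)(8−7) = (−1)·3·(−2)·1 = 6 ≡ 6, so v_3 = 6^{−1} = 2 (mod 11).
  i = 4 (α = 10): (10−9)(10−5)(10−8)(10−7) = 1·5·2·3 = 30 ≡ 8, so v_4 = 8^{−1} = 7 (mod 11).
  i = 5 (α = 7): (7−9)(7−5)(7−8)(7−10) = (−2)·2·(−1)·(−3) = −12 ≡ 10, so v_5 = 10^{−1} = 10 (mod 11).
  v = [4, 10, 2, 7, 10].
Step 2: syndromes of r = [0, 10, 8, 3, 4] (all sums mod 11).
  S_0 = Σ v_i r_i = 4·0 + 10·10 + 2·8 + 7·3 + 10·4 = 177 ≡ 1.
  S_1 = Σ v_i α_i r_i = 4·9·0 + 10·5·10 + 2·8·8 + 7·10·3 + 10·7·4 = 1118 ≡ 7.
  α_i^2 mod 11 = [4, 3, 9, 1, 5].
  S_2 = Σ v_i α_i^2 r_i = 4·4·0 + 10·3·10 + 2·9·8 + 7·1·3 + 10·5·4 = 665 ≡ 5.
  S = (1, 7, 5) ≠ 0, so r is not a codeword (an error is present).
Step 3: locate the error. For a single error e at position i, S_ℓ = v_i·e·α_i^ℓ, so α_err = S_1/S_0.
  S_0^{−1} = 1^{−1} = 1 (mod 11), so α_err = 7·1 = 7 ≡ 7 = α_5. Error position i = 5.
  Consistency check: S_2/S_1 = 5·8 = 40 ≡ 7 = α_err ✓ (single-error assumption holds).
Step 4: error magnitude e = S_0/v_5 = S_0·∏_{j≠5}(α_5 − α_j) = 1·10 = 10 ≡ 10 (mod 11).
Step 5: correct position 5: c_5 = r_5 − e = 4 − 10 ≡ 5 (mod 11). Hence c = [0, 10, 8, 3, 5].
  Check: interpolating c through the α_i gives m(x) = 6 + 3·x (degree < 2) with m(α_i) = c_i for every i, so c is indeed a codeword.


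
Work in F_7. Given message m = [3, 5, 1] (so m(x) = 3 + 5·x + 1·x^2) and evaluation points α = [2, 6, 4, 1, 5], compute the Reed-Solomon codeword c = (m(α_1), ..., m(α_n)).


c = [3, 6, 4, 2, 4]

Message polynomial: m(x) = 3 + 5·x + 1·x^2 (mod 7).
For each evaluation point α_i, compute m(α_i) mod 7:
  α_1 = 2: Horner steps 1 → 0 → 3, so m(2) = 3.
  α_2 = 6: Horner steps 1 → 4 → 6, so m(6) = 6.
  α_3 = 4: Horner steps 1 → 2 → 4, so m(4) = 4.
  α_4 = 1: Horner steps 1 → 6 → 2, so m(1) = 2.
  α_5 = 5: Horner steps 1 → 3 → 4, so m(5) = 4.
Codeword c = [3, 6, 4, 2, 4] ∈ F_7^5.


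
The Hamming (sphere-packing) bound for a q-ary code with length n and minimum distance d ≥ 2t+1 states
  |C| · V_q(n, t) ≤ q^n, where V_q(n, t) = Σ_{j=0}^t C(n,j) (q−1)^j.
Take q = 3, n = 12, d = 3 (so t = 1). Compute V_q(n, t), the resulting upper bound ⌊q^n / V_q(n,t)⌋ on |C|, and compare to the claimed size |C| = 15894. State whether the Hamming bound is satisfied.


V_q(n, t) = 25, q^n = 531441, Hamming bound = 21257, |C| = 15894 ≤ bound (satisfied).

Step 1: Compute V_q(n, t) = Σ_{j=0}^1 C(n, j) (q−1)^j.
  j = 0: C(12,0)·(2)^0 = 1·1 = 1.
  j = 1: C(12,1)·(2)^1 = 12·2 = 24.
  V_q(n, t) = 1 + 24 = 25.
Step 2: q^n = 3^12 = 531441.
Step 3: Hamming bound ⌊q^n / V_q(n,t)⌋ = ⌊531441/25⌋ = 21257.
Step 4: Compare |C| = 15894 to 21257: satisfied.
The claimed |C| lies below the Hamming bound.


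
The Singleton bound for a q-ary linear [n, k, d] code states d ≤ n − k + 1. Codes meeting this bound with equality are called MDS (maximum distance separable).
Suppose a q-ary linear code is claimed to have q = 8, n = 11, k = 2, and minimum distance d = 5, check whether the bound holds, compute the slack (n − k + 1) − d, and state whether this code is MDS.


Singleton RHS = n − k + 1 = 10, slack = 5, bound satisfied, not MDS.

Singleton bound: d ≤ n − k + 1.
Here n = 11, k = 2, so n − k + 1 = 10.
Given d = 5, check d ≤ 10: YES.
Slack = (n − k + 1) − d = 5.
The code is NOT MDS (slack = 5 > 0).
Description: the claimed parameters are [11, 2, 5]_8; such a code would be non-MDS.


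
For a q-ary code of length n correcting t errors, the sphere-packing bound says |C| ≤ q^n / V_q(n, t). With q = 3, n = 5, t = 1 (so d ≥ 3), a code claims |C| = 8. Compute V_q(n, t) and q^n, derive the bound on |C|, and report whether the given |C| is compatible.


V_q(n, t) = 11, q^n = 243, Hamming bound = 22, |C| = 8 ≤ bound (satisfied).

Step 1: Compute V_q(n, t) = Σ_{j=0}^1 C(n, j) (q−1)^j.
  j = 0: C(5,0)·(2)^0 = 1·1 = 1.
  j = 1: C(5,1)·(2)^1 = 5·2 = 10.
  V_q(n, t) = 1 + 10 = 11.
Step 2: q^n = 3^5 = 243.
Step 3: Hamming bound ⌊q^n / V_q(n,t)⌋ = ⌊243/11⌋ = 22.
Step 4: Compare |C| = 8 to 22: satisfied.
The claimed |C| lies below the Hamming bound.


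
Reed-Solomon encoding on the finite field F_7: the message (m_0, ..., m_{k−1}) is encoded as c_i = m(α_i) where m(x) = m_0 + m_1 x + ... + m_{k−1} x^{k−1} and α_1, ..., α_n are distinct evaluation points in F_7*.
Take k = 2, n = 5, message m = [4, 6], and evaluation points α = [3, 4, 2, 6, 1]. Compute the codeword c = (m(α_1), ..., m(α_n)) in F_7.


c = [1, 0, 2, 5, 3]

Message polynomial: m(x) = 4 + 6·x (mod 7).
For each evaluation point α_i, compute m(α_i) mod 7:
  α_1 = 3: Horner steps 6 → 1, so m(3) = 1.
  α_2 = 4: Horner steps 6 → 0, so m(4) = 0.
  α_3 = 2: Horner steps 6 → 2, so m(2) = 2.
  α_4 = 6: Horner steps 6 → 5, so m(6) = 5.
  α_5 = 1: Horner steps 6 → 3, so m(1) = 3.
Codeword c = [1, 0, 2, 5, 3] ∈ F_7^5.


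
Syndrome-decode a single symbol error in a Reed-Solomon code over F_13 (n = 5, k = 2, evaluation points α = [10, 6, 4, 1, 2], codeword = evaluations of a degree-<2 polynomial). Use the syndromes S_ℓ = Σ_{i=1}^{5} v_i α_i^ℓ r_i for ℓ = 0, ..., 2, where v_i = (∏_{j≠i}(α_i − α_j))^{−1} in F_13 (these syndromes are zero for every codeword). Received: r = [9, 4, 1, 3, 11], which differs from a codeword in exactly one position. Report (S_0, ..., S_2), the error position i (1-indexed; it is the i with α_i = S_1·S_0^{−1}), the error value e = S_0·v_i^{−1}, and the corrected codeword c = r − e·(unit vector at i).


S = (1, 10, 9), error at position 1, error magnitude e = 12, c = [10, 4, 1, 3, 11].

Step 1: column multipliers v_i = (∏_{j≠i}(α_i − α_j))^{−1} mod 13.
  i = 1 (α = 10): (10−6)(10−4)(10−1)(10−2) = 4·6·9·8 = 1728 ≡ 12, so v_1 = 12^{−1} = 12 (mod 13).
  i = 2 (α = 6): (6−10)(6−4)(6−1)(6−2) = (−4)·2·5·4 = −160 ≡ 9, so v_2 = 9^{−1} = 3 (mod 13).
  i = 3 (α = 4): (4−10)(4−6)(4−1)(4−2) = (−6)·(−2)·3·2 = 72 ≡ 7, so v_3 = 7^{−1} = 2 (mod 13).
  i = 4 (α = 1): (1−10)(1−6)(1−4)(1−2) = (−9)·(−5)·(−3)·(−1) = 135 ≡ 5, so v_4 = 5^{−1} = 8 (mod 13).
  i = 5 (α = 2): (2−10)(2−6)(2−4)(2−1) = (−8)·(−4)·(−2)·1 = −64 ≡ 1, so v_5 = 1^{−1} = 1 (mod 13).
  v = [12, 3, 2, 8, 1].
Step 2: syndromes of r = [9, 4, 1, 3, 11] (all sums mod 13).
  S_0 = Σ v_i r_i = 12·9 + 3·4 + 2·1 + 8·3 + 1·11 = 157 ≡ 1.
  S_1 = Σ v_i α_i r_i = 12·10·9 + 3·6·4 + 2·4·1 + 8·1·3 + 1·2·11 = 1206 ≡ 10.
  α_i^2 mod 13 = [9, 10, 3, 1, 4].
  S_2 = Σ v_i α_i^2 r_i = 12·9·9 + 3·10·4 + 2·3·1 + 8·1·3 + 1·4·11 = 1166 ≡ 9.
  S = (1, 10, 9) ≠ 0, so r is not a codeword (an error is present).
Step 3: locate the error. For a single error e at position i, S_ℓ = v_i·e·α_i^ℓ, so α_err = S_1/S_0.
  S_0^{−1} = 1^{−1} = 1 (mod 13), so α_err = 10·1 = 10 ≡ 10 = α_1. Error position i = 1.
  Consistency check: S_2/S_1 = 9·4 = 36 ≡ 10 = α_err ✓ (single-error assumption holds).
Step 4: error magnitude e = S_0/v_1 = S_0·∏_{j≠1}(α_1 − α_j) = 1·12 = 12 ≡ 12 (mod 13).
Step 5: correct position 1: c_1 = r_1 − e = 9 − 12 ≡ 10 (mod 13). Hence c = [10, 4, 1, 3, 11].
  Check: interpolating c through the α_i gives m(x) = 8 + 8·x (degree < 2) with m(α_i) = c_i for every i, so c is indeed a codeword.


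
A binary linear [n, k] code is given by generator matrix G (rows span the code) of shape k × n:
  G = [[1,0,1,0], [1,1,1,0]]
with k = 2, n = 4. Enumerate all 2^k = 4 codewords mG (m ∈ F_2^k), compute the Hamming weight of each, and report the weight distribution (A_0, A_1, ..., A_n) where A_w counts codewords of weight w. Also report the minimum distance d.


Weight distribution: A_0 = 1, A_1 = 1, A_2 = 1, A_3 = 1. Minimum distance d = 1.

Enumerate all 2^2 = 4 messages m ∈ F_2^2.
For each, compute codeword c = mG in F_2^4, then tally its weight.
  m = 00 → c = 0000, weight = 0.
  m = 10 → c = 1010, weight = 2.
  m = 01 → c = 1110, weight = 3.
  m = 11 → c = 0100, weight = 1.
Tally weights:
  weight 0: 1 codewords.
  weight 1: 1 codewords.
  weight 2: 1 codewords.
  weight 3: 1 codewords.
Minimum distance d = smallest w > 0 with A_w > 0 = 1.
Sanity: Σ A_w = 4 = 2^2 = 4 ✓.


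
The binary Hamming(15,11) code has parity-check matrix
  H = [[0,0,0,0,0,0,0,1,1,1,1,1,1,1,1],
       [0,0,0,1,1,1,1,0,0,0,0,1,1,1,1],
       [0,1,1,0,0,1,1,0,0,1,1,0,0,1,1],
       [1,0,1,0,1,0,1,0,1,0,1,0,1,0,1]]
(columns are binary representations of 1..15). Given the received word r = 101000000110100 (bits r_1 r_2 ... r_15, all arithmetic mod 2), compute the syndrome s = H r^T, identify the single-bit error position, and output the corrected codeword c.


s = (1, 1, 1, 0)^T, error position = 14, corrected codeword c = 101000000110110

Compute s = H r^T mod 2 one row at a time:
  s_1 = 0 + 0 + 1 + 1 + 0 + 1 + 0 + 0 = 3 ≡ 1 (mod 2).
  s_2 = 0 + 0 + 0 + 0 + 0 + 1 + 0 + 0 = 1 ≡ 1 (mod 2).
  s_3 = 0 + 1 + 0 + 0 + 1 + 1 + 0 + 0 = 3 ≡ 1 (mod 2).
  s_4 = 1 + 1 + 0 + 0 + 0 + 1 + 1 + 0 = 4 ≡ 0 (mod 2).
s = (1, 1, 1, 0)^T — this equals column 14 of H (binary 1110), so error is at position 14.
Correct: flip bit 14 of r = 101000000110100 to get c = 101000000110110.


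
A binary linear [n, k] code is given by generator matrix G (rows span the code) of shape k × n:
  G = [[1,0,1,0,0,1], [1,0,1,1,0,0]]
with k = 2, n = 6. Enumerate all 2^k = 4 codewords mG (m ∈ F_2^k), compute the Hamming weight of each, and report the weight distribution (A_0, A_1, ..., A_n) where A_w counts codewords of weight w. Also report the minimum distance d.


Weight distribution: A_0 = 1, A_2 = 1, A_3 = 2. Minimum distance d = 2.

Enumerate all 2^2 = 4 messages m ∈ F_2^2.
For each, compute codeword c = mG in F_2^6, then tally its weight.
  m = 00 → c = 000000, weight = 0.
  m = 10 → c = 101001, weight = 3.
  m = 01 → c = 101100, weight = 3.
  m = 11 → c = 000101, weight = 2.
Tally weights:
  weight 0: 1 codewords.
  weight 2: 1 codewords.
  weight 3: 2 codewords.
Minimum distance d = smallest w > 0 with A_w > 0 = 2.
Sanity: Σ A_w = 4 = 2^2 = 4 ✓.


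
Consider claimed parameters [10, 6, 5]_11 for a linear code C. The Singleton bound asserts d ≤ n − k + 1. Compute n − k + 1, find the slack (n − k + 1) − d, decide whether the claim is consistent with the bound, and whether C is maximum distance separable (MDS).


Singleton RHS = n − k + 1 = 5, slack = 0, bound satisfied, MDS.

Singleton bound: d ≤ n − k + 1.
Here n = 10, k = 6, so n − k + 1 = 5.
Given d = 5, check d ≤ 5: YES.
Slack = (n − k + 1) − d = 0.
The code is MDS (slack = 0).
Description: the claimed parameters are [10, 6, 5]_11; such a code would be MDS (meets Singleton bound).


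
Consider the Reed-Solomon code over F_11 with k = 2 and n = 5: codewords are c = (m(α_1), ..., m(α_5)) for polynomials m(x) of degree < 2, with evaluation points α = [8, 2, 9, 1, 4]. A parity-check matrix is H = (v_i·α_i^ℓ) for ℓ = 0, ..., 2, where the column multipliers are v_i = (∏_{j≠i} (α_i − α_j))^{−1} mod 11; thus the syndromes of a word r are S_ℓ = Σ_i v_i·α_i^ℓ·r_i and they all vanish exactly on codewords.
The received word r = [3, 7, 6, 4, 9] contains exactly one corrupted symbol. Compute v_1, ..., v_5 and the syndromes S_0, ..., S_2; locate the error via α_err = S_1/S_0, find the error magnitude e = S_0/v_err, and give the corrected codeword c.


S = (4, 5, 9), error at position 5, error magnitude e = 7, c = [3, 7, 6, 4, 2].

Step 1: column multipliers v_i = (∏_{j≠i}(α_i − α_j))^{−1} mod 11.
  i = 1 (α = 8): (8−2)(8−9)(8−1)(8−4) = 6·(−1)·7·4 = −168 ≡ 8, so v_1 = 8^{−1} = 7 (mod 11).
  i = 2 (α = 2): (2−8)(2−9)(2−1)(2−4) = (−6)·(−7)·1·(−2) = −84 ≡ 4, so v_2 = 4^{−1} = 3 (mod 11).
  i = 3 (α = 9): (9−8)(9−2)(9−1)(9−4) = 1·7·8·5 = 280 ≡ 5, so v_3 = 5^{−1} = 9 (mod 11).
  i = 4 (α = 1): (1−8)(1−2)(1−9)(1−4) = (−7)·(−1)·(−8)·(−3) = 168 ≡ 3, so v_4 = 3^{−1} = 4 (mod 11).
  i = 5 (α = 4): (4−8)(4−2)(4−9)(4−1) = (−4)·2·(−5)·3 = 120 ≡ 10, so v_5 = 10^{−1} = 10 (mod 11).
  v = [7, 3, 9, 4, 10].
Step 2: syndromes of r = [3, 7, 6, 4, 9] (all sums mod 11).
  S_0 = Σ v_i r_i = 7·3 + 3·7 + 9·6 + 4·4 + 10·9 = 202 ≡ 4.
  S_1 = Σ v_i α_i r_i = 7·8·3 + 3·2·7 + 9·9·6 + 4·1·4 + 10·4·9 = 1072 ≡ 5.
  α_i^2 mod 11 = [9, 4, 4, 1, 5].
  S_2 = Σ v_i α_i^2 r_i = 7·9·3 + 3·4·7 + 9·4·6 + 4·1·4 + 10·5·9 = 955 ≡ 9.
  S = (4, 5, 9) ≠ 0, so r is not a codeword (an error is present).
Step 3: locate the error. For a single error e at position i, S_ℓ = v_i·e·α_i^ℓ, so α_err = S_1/S_0.
  S_0^{−1} = 4^{−1} = 3 (mod 11), so α_err = 5·3 = 15 ≡ 4 = α_5. Error position i = 5.
  Consistency check: S_2/S_1 = 9·9 = 81 ≡ 4 = α_err ✓ (single-error assumption holds).
Step 4: error magnitude e = S_0/v_5 = S_0·∏_{j≠5}(α_5 − α_j) = 4·10 = 40 ≡ 7 (mod 11).
Step 5: correct position 5: c_5 = r_5 − e = 9 − 7 ≡ 2 (mod 11). Hence c = [3, 7, 6, 4, 2].
  Check: interpolating c through the α_i gives m(x) = 1 + 3·x (degree < 2) with m(α_i) = c_i for every i, so c is indeed a codeword.


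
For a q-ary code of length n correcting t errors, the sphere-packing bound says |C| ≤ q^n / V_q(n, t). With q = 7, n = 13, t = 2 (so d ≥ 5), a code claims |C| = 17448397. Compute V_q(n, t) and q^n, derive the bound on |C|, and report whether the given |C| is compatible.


V_q(n, t) = 2887, q^n = 96889010407, Hamming bound = 33560446, |C| = 17448397 ≤ bound (satisfied).

Step 1: Compute V_q(n, t) = Σ_{j=0}^2 C(n, j) (q−1)^j.
  j = 0: C(13,0)·(6)^0 = 1·1 = 1.
  j = 1: C(13,1)·(6)^1 = 13·6 = 78.
  j = 2: C(13,2)·(6)^2 = 78·36 = 2808.
  V_q(n, t) = 1 + 78 + 2808 = 2887.
Step 2: q^n = 7^13 = 96889010407.
Step 3: Hamming bound ⌊q^n / V_q(n,t)⌋ = ⌊96889010407/2887⌋ = 33560446.
Step 4: Compare |C| = 17448397 to 33560446: satisfied.
The claimed |C| lies below the Hamming bound.


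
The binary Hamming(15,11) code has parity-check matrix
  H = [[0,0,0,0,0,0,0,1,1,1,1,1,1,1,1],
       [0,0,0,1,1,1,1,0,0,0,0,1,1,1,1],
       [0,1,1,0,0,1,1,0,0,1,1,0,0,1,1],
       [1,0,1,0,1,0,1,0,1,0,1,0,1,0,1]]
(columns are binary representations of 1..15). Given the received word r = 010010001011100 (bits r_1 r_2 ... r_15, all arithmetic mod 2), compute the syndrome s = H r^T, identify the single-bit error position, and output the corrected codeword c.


s = (0, 1, 0, 0)^T, error position = 4, corrected codeword c = 010110001011100

Compute s = H r^T mod 2 one row at a time:
  s_1 = 0 + 1 + 0 + 1 + 1 + 1 + 0 + 0 = 4 ≡ 0 (mod 2).
  s_2 = 0 + 1 + 0 + 0 + 1 + 1 + 0 + 0 = 3 ≡ 1 (mod 2).
  s_3 = 1 + 0 + 0 + 0 + 0 + 1 + 0 + 0 = 2 ≡ 0 (mod 2).
  s_4 = 0 + 0 + 1 + 0 + 1 + 1 + 1 + 0 = 4 ≡ 0 (mod 2).
s = (0, 1, 0, 0)^T — this equals column 4 of H (binary 0100), so error is at position 4.
Correct: flip bit 4 of r = 010010001011100 to get c = 010110001011100.


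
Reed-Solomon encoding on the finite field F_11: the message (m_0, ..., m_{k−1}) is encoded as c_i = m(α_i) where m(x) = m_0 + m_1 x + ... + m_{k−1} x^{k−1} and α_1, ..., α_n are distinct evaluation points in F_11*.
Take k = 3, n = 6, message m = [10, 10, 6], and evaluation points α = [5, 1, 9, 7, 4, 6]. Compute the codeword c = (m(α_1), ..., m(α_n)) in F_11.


c = [1, 4, 3, 0, 3, 0]

Message polynomial: m(x) = 10 + 10·x + 6·x^2 (mod 11).
For each evaluation point α_i, compute m(α_i) mod 11:
  α_1 = 5: Horner steps 6 → 7 → 1, so m(5) = 1.
  α_2 = 1: Horner steps 6 → 5 → 4, so m(1) = 4.
  α_3 = 9: Horner steps 6 → 9 → 3, so m(9) = 3.
  α_4 = 7: Horner steps 6 → 8 → 0, so m(7) = 0.
  α_5 = 4: Horner steps 6 → 1 → 3, so m(4) = 3.
  α_6 = 6: Horner steps 6 → 2 → 0, so m(6) = 0.
Codeword c = [1, 4, 3, 0, 3, 0] ∈ F_11^6.


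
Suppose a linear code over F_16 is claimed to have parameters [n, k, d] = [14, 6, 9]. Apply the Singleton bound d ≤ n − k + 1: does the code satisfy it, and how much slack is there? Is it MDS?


Singleton RHS = n − k + 1 = 9, slack = 0, bound satisfied, MDS.

Singleton bound: d ≤ n − k + 1.
Here n = 14, k = 6, so n − k + 1 = 9.
Given d = 9, check d ≤ 9: YES.
Slack = (n − k + 1) − d = 0.
The code is MDS (slack = 0).
Description: the claimed parameters are [14, 6, 9]_16; such a code would be MDS (meets Singleton bound).
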